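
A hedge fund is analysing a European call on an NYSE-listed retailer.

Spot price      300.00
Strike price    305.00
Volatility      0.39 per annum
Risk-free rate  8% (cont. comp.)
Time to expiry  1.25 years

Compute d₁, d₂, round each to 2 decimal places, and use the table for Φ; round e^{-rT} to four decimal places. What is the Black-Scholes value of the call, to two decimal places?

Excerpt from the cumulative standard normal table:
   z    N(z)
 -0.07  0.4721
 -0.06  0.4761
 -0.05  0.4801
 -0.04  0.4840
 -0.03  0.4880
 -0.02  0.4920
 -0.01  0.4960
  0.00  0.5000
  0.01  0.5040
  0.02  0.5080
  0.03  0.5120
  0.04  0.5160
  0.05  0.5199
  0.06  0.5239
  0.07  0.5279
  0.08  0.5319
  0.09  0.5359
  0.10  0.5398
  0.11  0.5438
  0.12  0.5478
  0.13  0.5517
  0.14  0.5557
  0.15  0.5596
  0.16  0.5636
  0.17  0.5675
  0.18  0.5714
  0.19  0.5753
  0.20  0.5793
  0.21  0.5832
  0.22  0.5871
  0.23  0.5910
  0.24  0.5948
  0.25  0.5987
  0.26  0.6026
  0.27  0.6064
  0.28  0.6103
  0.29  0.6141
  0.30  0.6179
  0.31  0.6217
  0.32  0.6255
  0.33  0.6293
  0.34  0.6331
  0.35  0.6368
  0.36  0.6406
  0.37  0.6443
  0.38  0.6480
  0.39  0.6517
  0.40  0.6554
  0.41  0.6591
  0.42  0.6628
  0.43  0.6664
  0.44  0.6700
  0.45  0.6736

63.06

σ√T = 0.39 × 1.1180 = 0.4360
d₁ = [ln(300/305) + (0.08 + ½·0.39²)·1.25] / (σ√T) = (-0.0165 + 0.1951) / 0.4360 = 0.4094 which rounds to 0.41
d₂ = 0.4094 − 0.4360 = -0.0266 which rounds to -0.03
e^(−rT) = e^(−0.08·1.25) = 0.9048
C = 300·N(0.41) − 305·0.9048·N(-0.03) = 300·0.6591 − 305·0.9048·0.4880 = 197.7300 − 134.6704 = 63.0596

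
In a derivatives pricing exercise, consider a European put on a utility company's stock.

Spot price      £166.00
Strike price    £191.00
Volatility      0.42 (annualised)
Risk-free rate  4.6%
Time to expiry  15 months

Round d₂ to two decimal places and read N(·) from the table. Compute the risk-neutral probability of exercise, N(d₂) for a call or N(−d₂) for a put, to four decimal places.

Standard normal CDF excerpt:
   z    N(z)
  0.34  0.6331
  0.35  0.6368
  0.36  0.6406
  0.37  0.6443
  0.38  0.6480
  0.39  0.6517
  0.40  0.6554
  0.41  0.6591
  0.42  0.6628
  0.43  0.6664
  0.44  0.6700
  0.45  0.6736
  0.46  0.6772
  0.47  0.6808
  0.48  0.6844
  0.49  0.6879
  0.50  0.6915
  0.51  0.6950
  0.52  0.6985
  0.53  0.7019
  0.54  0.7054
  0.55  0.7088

σ√T = 0.42·√1.25 = 0.4696
d₁ = [ln(166/191) + (0.046 + 0.42²/2)·1.25] / 0.4696 = [-0.1403 + 0.1677] / 0.4696 = 0.0585 ⇒ 0.06
d₂ = d₁ − σ√T = 0.0585 − 0.4696 = -0.4111 ⇒ -0.41
Risk-neutral Pr[S_T < K] = N(−d₂) = N(0.41) = 0.6591

0.6591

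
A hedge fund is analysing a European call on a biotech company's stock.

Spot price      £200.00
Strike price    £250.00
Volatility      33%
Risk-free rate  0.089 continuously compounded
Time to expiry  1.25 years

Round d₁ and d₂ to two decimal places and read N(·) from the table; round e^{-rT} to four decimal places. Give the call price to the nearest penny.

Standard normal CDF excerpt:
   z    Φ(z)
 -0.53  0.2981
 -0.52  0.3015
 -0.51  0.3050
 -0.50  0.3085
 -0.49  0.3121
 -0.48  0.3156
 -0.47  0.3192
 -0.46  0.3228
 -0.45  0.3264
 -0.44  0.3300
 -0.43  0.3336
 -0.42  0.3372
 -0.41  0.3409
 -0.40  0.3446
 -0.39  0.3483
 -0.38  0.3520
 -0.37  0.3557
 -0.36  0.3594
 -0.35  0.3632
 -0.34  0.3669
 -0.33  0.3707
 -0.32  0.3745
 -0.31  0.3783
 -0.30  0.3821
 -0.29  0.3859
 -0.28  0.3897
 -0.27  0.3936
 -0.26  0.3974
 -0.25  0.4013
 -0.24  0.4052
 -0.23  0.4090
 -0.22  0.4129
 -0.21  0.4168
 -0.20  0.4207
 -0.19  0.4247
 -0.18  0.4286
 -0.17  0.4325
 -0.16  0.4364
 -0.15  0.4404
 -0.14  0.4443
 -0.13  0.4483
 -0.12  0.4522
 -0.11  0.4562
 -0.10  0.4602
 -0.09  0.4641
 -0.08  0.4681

σ√T = 0.33 × 1.1180 = 0.3690
d₁ = [ln(200/250) + (0.089 + 0.33²/2)·1.25] / 0.3690 = [-0.2231 + 0.1793] / 0.3690 = -0.1188 which rounds to -0.12
d₂ = d₁ − σ√T = -0.1188 − 0.3690 = -0.4878 which rounds to -0.49
e^(−rT) = e^(−0.089·1.25) = 0.8947
N(d₁) = N(-0.12) = 0.4522;  N(d₂) = N(-0.49) = 0.3121
C = 200·0.4522 − 250·0.8947·0.3121 = 90.4400 − 69.8090 = 20.6310

£20.63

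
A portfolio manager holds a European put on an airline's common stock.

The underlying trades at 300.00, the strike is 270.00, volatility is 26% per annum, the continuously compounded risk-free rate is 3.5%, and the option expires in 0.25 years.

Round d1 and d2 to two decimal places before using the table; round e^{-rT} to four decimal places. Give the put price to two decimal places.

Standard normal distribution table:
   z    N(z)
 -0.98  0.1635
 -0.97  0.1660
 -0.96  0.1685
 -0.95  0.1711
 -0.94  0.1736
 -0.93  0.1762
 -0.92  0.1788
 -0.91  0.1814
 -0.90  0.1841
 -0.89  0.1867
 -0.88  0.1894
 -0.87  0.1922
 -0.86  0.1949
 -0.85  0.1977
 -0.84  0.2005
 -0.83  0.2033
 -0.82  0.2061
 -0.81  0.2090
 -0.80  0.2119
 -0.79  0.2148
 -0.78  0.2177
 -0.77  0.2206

3.86

σ√T = 0.26·√0.25 = 0.1300
d₁ = [ln(300/270) + (0.035 + 0.26²/2)·0.25] / 0.1300 = [0.1054 + 0.0172] / 0.1300 = 0.9428 ≈ 0.94
d₂ = d₁ − σ√T = 0.9428 − 0.1300 = 0.8128 ≈ 0.81
exp(−rT) = exp(−0.035·0.25) = 0.9913
P = 270·0.9913·N(-0.81) − 300·N(-0.94) = 270·0.9913·0.2090 − 300·0.1736 = 55.9391 − 52.0800 = 3.8591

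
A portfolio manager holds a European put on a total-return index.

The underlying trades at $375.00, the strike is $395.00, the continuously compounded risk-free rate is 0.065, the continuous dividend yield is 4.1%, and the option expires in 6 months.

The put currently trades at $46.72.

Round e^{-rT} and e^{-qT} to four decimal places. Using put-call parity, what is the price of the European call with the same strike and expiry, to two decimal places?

$31.75

exp(−qT) = exp(−0.041·0.5) = 0.9797;  exp(−rT) = exp(−0.065·0.5) = 0.9680
Put-call parity: C − P = S·e^(−qT) − K·e^(−rT) = 375·0.9797 − 395·0.9680 = 367.3875 − 382.3600 = -14.9725
C = P + (C − P) = 46.72 + (-14.9725) = 31.7475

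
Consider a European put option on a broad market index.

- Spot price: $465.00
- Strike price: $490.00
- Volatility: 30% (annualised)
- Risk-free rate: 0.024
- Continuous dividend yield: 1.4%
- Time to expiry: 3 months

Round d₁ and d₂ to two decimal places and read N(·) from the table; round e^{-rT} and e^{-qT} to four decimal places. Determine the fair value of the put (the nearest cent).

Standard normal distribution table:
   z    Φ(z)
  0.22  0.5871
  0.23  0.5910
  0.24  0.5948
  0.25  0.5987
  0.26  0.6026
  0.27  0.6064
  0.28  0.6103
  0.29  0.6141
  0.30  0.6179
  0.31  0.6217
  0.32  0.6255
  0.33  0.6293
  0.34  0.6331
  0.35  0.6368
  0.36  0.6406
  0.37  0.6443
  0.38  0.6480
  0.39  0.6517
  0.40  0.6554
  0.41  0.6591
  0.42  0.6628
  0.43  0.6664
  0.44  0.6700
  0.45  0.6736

$41.79

T = 0.25;  σ√T = 0.1500
ln(S/K) + (r − q + σ²/2)T = ln(465/490) + (0.024 − 0.014 + 0.3²/2)·0.25 = -0.0524 + 0.0138 = -0.0386
d₁ = -0.0386 / 0.1500 = -0.2575 ≈ -0.26
d₂ = d₁ − σ√T = -0.2575 − 0.1500 = -0.4075 ≈ -0.41
exp(−qT) = exp(−0.014·0.25) = 0.9965;  exp(−rT) = exp(−0.024·0.25) = 0.9940
P = 490·0.9940·N(0.41) − 465·0.9965·N(0.26) = 490·0.9940·0.6591 − 465·0.9965·0.6026 = 321.0212 − 279.2283 = 41.7930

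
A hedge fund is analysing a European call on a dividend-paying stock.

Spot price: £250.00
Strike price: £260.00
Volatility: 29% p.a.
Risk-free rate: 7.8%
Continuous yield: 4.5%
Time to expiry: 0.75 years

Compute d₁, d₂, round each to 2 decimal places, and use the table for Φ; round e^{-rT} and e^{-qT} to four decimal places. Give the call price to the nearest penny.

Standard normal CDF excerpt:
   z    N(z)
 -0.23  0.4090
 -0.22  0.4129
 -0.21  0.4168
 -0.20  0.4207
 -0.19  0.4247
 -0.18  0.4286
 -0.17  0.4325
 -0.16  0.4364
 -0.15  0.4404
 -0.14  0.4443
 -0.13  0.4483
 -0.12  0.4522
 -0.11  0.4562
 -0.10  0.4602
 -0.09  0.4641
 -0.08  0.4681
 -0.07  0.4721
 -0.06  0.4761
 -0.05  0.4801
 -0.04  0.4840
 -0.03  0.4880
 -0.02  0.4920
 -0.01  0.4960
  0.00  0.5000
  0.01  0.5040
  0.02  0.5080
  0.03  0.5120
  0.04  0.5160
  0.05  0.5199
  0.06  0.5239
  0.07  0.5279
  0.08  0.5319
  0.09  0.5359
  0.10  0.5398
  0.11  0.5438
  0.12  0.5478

σ√T = 0.29 × 0.8660 = 0.2511
ln(S/K) + (r − q + σ²/2)T = ln(250/260) + (0.078 − 0.045 + 0.29²/2)·0.75 = -0.0392 + 0.0563 = 0.0171
d₁ = 0.0171 / 0.2511 = 0.0680 which rounds to 0.07
d₂ = d₁ − σ√T = 0.0680 − 0.2511 = -0.1832 which rounds to -0.18
e^(−qT) = e^(−0.045·0.75) = 0.9668;  e^(−rT) = e^(−0.078·0.75) = 0.9432
N(d₁) = N(0.07) = 0.5279;  N(d₂) = N(-0.18) = 0.4286
C = 250·0.9668·0.5279 − 260·0.9432·0.4286 = 127.5934 − 105.1064 = 22.4870

£22.49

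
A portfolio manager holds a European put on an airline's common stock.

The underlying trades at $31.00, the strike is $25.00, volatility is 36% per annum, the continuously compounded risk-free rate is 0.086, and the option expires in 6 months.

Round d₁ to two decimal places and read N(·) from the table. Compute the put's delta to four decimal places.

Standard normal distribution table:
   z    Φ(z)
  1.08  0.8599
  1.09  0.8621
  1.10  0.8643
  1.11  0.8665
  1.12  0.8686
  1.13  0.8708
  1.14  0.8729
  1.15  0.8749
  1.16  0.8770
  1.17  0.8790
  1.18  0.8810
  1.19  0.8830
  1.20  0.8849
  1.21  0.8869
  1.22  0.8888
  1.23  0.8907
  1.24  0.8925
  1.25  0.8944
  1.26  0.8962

-0.1271

σ√T = 0.36·√0.5 = 0.2546
d₁ = [ln(31/25) + (0.086 + 0.36²/2)·0.5] / 0.2546 = [0.2151 + 0.0754] / 0.2546 = 1.1412 ≈ 1.14
N(d₁) = N(1.14) = 0.8729
Δ_put = N(d₁) − 1 = 0.8729 − 1 = -0.1271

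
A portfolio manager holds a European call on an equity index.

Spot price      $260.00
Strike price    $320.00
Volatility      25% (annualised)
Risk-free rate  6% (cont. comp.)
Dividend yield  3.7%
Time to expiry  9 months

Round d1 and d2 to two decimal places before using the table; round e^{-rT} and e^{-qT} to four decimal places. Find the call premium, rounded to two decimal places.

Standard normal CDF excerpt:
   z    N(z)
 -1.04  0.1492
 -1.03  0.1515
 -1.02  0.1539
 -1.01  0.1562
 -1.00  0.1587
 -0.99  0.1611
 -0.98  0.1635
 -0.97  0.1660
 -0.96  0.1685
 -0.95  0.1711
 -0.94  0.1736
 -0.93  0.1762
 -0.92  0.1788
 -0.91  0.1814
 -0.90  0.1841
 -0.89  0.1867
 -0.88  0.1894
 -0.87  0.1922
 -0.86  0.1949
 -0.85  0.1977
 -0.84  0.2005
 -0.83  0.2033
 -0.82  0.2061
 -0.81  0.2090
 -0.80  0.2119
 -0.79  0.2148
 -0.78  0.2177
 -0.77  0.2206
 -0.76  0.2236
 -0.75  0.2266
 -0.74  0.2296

σ√T = 0.25·√0.75 = 0.2165
d₁ = [ln(260/320) + (0.06 − 0.037 + ½·0.25²)·0.75] / (σ√T) = (-0.2076 + 0.0407) / 0.2165 = -0.7711 which rounds to -0.77
d₂ = -0.7711 − 0.2165 = -0.9876 which rounds to -0.99
e^(−qT) = e^(−0.037·0.75) = 0.9726;  e^(−rT) = e^(−0.06·0.75) = 0.9560
N(d₁) = N(-0.77) = 0.2206;  N(d₂) = N(-0.99) = 0.1611
C = 260·0.9726·0.2206 − 320·0.9560·0.1611 = 55.7844 − 49.2837 = 6.5007

$6.50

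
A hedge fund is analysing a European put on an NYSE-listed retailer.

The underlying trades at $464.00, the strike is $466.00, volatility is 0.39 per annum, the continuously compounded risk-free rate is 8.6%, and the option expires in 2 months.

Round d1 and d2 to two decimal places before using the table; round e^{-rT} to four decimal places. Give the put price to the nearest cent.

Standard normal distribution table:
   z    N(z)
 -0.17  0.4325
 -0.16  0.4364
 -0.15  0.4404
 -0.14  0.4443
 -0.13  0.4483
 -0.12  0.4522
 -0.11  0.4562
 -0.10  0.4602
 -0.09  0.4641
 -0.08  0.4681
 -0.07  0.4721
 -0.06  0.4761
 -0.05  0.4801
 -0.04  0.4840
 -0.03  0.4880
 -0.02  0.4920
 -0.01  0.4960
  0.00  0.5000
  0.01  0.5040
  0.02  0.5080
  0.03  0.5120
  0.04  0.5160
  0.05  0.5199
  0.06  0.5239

$27.21

σ√T = 0.39·√0.1667 = 0.1592
ln(S/K) + (r + σ²/2)T = ln(464/466) + (0.086 + 0.39²/2)·0.1667 = -0.0043 + 0.0270 = 0.0227
d₁ = 0.0227 / 0.1592 = 0.1426 ⇒ 0.14
d₂ = d₁ − σ√T = 0.1426 − 0.1592 = -0.0166 ⇒ -0.02
exp(−rT) = exp(−0.086·0.1667) = 0.9858
N(−d₂) = N(0.02) = 0.5080;  N(−d₁) = N(-0.14) = 0.4443
P = 466·0.9858·0.5080 − 464·0.4443 = 233.3665 − 206.1552 = 27.2113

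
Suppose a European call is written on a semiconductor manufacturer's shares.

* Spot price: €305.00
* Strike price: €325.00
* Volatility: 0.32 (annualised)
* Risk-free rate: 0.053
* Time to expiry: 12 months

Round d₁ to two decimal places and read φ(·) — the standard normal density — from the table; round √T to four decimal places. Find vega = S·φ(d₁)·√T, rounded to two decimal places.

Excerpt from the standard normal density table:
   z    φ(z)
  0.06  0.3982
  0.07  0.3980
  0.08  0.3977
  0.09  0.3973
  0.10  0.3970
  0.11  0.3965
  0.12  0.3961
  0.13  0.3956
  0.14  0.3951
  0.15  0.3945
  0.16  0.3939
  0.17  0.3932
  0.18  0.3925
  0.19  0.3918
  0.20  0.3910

σ√T = 0.32·√1 = 0.3200
ln(S/K) + (r + σ²/2)T = ln(305/325) + (0.053 + 0.32²/2)·1 = -0.0635 + 0.1042 = 0.0407
d₁ = 0.0407 / 0.3200 = 0.1271 → 0.13
√T = √1 = 1.0000
φ(d₁) = φ(0.13) = 0.3956
vega = S·φ(d₁)·√T = 305·0.3956·1.0000 = 120.6580

120.66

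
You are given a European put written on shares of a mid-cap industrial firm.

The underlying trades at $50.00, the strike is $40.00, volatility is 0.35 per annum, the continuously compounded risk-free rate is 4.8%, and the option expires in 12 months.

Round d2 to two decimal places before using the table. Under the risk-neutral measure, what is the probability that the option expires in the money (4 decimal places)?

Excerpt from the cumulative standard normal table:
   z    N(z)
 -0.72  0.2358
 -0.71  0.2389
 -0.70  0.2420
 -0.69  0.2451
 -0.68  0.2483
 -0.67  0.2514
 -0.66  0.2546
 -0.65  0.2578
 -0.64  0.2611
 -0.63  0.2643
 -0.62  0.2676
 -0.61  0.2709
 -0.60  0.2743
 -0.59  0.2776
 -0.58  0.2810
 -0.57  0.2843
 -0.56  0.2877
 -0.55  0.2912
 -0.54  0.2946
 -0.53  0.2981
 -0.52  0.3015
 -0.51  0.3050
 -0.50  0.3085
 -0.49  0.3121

0.2743

σ√T = 0.35·√1 = 0.3500
d₁ = [ln(50/40) + (0.048 + 0.35²/2)·1] / 0.3500 = [0.2231 + 0.1092] / 0.3500 = 0.9497 which rounds to 0.95
d₂ = d₁ − σ√T = 0.9497 − 0.3500 = 0.5997 which rounds to 0.60
Risk-neutral Pr[S_T < K] = N(−d₂) = N(-0.60) = 0.2743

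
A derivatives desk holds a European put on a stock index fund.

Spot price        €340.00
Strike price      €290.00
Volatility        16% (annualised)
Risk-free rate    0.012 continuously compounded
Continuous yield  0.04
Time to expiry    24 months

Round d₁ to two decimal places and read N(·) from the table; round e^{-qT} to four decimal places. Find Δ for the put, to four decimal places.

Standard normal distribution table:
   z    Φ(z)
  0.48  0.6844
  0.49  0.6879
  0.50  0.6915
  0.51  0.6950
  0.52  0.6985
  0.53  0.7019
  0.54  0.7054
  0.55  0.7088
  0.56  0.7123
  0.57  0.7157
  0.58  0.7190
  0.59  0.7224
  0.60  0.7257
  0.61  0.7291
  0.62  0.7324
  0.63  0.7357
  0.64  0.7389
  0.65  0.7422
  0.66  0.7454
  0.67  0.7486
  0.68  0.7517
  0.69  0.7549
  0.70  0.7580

σ√T = 0.16·√2 = 0.2263
d₁ = [ln(340/290) + (0.012 − 0.04 + ½·0.16²)·2] / (σ√T) = (0.1591 − 0.0304) / 0.2263 = 0.5686 which rounds to 0.57
N(d₁) = N(0.57) = 0.7157
Δ_put = e^(−qT)·(N(d₁) − 1) = 0.9231·(0.7157 − 1) = -0.2624

-0.2624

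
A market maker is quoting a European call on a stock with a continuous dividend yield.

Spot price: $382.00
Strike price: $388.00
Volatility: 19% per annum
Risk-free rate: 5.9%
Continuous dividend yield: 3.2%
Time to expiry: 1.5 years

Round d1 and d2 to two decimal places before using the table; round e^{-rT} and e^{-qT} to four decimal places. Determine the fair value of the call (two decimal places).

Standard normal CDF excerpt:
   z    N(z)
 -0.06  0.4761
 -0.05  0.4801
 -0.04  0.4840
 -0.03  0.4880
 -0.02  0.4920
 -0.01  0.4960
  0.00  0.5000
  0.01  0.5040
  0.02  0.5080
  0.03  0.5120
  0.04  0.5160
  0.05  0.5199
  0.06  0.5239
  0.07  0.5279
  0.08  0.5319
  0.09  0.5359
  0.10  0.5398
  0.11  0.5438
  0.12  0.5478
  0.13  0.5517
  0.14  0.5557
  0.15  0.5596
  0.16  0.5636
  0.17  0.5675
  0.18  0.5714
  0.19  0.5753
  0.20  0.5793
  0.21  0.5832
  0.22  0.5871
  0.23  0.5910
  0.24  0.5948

$37.61

σ√T = 0.19·√1.5 = 0.2327
d₁ = [ln(382/388) + (0.059 − 0.032 + 0.19²/2)·1.5] / 0.2327 = [-0.0156 + 0.0676] / 0.2327 = 0.2234 ≈ 0.22
d₂ = d₁ − σ√T = 0.2234 − 0.2327 = -0.0093 ≈ -0.01
e^(−qT) = e^(−0.032·1.5) = 0.9531;  e^(−rT) = e^(−0.059·1.5) = 0.9153
C = 382·0.9531·N(0.22) − 388·0.9153·N(-0.01) = 382·0.9531·0.5871 − 388·0.9153·0.4960 = 213.7538 − 176.1477 = 37.6062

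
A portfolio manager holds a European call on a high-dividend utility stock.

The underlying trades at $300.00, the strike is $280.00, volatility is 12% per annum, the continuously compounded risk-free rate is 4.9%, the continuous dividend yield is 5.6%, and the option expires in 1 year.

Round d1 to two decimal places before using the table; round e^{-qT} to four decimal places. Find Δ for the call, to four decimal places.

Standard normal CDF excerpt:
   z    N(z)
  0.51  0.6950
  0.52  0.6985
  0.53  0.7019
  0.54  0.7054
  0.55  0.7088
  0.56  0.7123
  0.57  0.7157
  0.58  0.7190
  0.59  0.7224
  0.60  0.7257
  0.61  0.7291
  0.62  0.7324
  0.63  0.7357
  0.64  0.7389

0.6798

T = 1;  σ√T = 0.1200
ln(S/K) + (r − q + σ²/2)T = ln(300/280) + (0.049 − 0.056 + 0.12²/2)·1 = 0.0690 + 0.0002 = 0.0692
d₁ = 0.0692 / 0.1200 = 0.5766 which rounds to 0.58
N(d₁) = N(0.58) = 0.7190
Δ_call = e^(−qT)·N(d₁) = 0.9455·0.7190 = 0.6798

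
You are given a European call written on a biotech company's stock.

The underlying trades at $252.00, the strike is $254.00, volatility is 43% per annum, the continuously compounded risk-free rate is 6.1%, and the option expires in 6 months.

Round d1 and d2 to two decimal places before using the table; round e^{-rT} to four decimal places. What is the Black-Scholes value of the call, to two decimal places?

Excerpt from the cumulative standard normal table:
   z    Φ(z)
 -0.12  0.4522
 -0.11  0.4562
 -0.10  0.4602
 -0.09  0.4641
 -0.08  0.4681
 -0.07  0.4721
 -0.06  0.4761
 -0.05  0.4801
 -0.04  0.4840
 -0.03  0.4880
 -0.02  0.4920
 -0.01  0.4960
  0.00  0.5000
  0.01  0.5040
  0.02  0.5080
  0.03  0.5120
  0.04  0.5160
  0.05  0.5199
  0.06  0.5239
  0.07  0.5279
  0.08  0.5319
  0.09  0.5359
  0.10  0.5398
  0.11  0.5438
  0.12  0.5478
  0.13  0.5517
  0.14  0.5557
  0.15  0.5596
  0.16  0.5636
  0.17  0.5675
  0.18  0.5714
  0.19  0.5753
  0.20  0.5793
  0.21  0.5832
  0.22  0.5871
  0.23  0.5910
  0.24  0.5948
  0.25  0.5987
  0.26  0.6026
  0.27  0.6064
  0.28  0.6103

$33.60

σ√T = 0.43 × 0.7071 = 0.3041
d₁ = [ln(252/254) + (0.061 + 0.43²/2)·0.5] / 0.3041 = [-0.0079 + 0.0767] / 0.3041 = 0.2263 → 0.23
d₂ = d₁ − σ√T = 0.2263 − 0.3041 = -0.0777 → -0.08
e^(−rT) = e^(−0.061·0.5) = 0.9700
N(d₁) = N(0.23) = 0.5910;  N(d₂) = N(-0.08) = 0.4681
C = 252·0.5910 − 254·0.9700·0.4681 = 148.9320 − 115.3305 = 33.6015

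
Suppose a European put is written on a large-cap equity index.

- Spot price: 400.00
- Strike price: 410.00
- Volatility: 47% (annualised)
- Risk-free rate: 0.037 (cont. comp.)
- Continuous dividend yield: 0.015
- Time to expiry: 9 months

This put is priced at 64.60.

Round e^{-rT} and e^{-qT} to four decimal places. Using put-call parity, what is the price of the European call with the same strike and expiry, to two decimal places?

61.35

exp(−qT) = exp(−0.015·0.75) = 0.9888;  exp(−rT) = exp(−0.037·0.75) = 0.9726
Put-call parity: C − P = S·e^(−qT) − K·e^(−rT) = 400·0.9888 − 410·0.9726 = 395.5200 − 398.7660 = -3.2460
C = P + (C − P) = 64.60 + (-3.2460) = 61.3540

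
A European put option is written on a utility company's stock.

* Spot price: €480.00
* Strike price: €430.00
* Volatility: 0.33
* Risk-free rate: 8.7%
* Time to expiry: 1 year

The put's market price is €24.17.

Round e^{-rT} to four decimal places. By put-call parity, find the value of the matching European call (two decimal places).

€109.99

e^(−rT) = e^(−0.087·1) = 0.9167
Put-call parity: C − P = S − K·e^(−rT) = 480 − 430·0.9167 = 480 − 394.1810 = 85.8190
C = P + (C − P) = 24.17 + (85.8190) = 109.9890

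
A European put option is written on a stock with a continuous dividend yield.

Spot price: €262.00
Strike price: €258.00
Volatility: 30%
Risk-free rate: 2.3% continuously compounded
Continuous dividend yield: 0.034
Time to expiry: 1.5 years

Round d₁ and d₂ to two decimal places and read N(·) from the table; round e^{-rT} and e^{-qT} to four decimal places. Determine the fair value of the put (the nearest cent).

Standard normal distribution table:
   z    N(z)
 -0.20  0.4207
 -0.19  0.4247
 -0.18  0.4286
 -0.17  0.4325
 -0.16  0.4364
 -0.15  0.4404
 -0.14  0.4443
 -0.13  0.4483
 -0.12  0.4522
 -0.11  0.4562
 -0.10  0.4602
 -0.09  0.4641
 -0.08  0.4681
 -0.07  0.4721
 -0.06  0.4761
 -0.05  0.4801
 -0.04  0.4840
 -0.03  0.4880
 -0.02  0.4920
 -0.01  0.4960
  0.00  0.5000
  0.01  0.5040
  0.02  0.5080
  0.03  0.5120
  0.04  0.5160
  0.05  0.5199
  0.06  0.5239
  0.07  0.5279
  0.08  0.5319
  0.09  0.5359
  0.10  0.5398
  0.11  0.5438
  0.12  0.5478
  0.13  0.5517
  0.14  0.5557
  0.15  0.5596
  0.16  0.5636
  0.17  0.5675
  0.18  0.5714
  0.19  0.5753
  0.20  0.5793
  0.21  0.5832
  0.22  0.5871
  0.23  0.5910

€36.68

σ√T = 0.3·√1.5 = 0.3674
d₁ = [ln(262/258) + (0.023 − 0.034 + 0.3²/2)·1.5] / 0.3674 = [0.0154 + 0.0510] / 0.3674 = 0.1807 ⇒ 0.18
d₂ = d₁ − σ√T = 0.1807 − 0.3674 = -0.1867 ⇒ -0.19
exp(−qT) = exp(−0.034·1.5) = 0.9503;  exp(−rT) = exp(−0.023·1.5) = 0.9661
P = 258·0.9661·N(0.19) − 262·0.9503·N(-0.18) = 258·0.9661·0.5753 − 262·0.9503·0.4286 = 143.3957 − 106.7122 = 36.6835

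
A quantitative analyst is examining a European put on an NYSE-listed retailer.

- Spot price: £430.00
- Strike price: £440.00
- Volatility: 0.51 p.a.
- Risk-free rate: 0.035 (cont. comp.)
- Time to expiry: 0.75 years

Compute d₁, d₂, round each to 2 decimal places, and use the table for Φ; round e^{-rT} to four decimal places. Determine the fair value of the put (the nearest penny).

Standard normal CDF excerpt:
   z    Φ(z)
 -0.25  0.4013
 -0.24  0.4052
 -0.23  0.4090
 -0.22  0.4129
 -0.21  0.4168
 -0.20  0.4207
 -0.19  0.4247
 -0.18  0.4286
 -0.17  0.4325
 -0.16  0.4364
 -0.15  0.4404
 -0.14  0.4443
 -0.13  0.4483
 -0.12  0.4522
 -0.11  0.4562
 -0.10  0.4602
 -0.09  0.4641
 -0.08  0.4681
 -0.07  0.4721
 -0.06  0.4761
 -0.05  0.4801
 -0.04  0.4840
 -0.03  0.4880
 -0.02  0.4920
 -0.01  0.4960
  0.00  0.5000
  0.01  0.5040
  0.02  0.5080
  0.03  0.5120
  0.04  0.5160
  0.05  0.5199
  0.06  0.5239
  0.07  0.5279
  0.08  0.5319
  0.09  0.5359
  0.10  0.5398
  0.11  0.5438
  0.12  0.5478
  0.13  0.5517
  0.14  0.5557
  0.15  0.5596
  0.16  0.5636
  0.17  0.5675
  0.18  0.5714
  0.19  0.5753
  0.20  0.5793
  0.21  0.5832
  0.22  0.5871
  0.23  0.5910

£74.09

σ√T = 0.51·√0.75 = 0.4417
d₁ = [ln(430/440) + (0.035 + 0.51²/2)·0.75] / 0.4417 = [-0.0230 + 0.1238] / 0.4417 = 0.2282 → 0.23
d₂ = d₁ − σ√T = 0.2282 − 0.4417 = -0.2135 → -0.21
e^(−rT) = e^(−0.035·0.75) = 0.9741
N(−d₂) = N(0.21) = 0.5832;  N(−d₁) = N(-0.23) = 0.4090
P = 440·0.9741·0.5832 − 430·0.4090 = 249.9619 − 175.8700 = 74.0919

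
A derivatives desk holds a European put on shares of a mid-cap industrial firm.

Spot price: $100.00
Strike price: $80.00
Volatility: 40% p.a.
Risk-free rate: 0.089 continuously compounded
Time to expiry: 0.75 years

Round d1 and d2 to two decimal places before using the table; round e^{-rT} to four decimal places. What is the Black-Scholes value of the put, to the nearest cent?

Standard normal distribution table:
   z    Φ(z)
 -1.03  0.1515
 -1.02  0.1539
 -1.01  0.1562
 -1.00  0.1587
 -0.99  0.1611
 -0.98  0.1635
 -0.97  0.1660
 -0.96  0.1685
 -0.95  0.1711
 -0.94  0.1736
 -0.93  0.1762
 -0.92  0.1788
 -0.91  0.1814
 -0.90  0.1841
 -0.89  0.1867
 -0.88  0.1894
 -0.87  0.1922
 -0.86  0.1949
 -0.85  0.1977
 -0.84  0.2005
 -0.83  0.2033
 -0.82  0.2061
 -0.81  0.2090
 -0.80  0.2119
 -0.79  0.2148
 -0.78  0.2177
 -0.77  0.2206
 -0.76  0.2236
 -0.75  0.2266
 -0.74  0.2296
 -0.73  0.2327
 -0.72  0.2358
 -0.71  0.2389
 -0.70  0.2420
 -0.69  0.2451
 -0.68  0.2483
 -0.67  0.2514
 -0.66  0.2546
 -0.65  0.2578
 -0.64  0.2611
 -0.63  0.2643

σ√T = 0.4·√0.75 = 0.3464
d₁ = [ln(100/80) + (0.089 + 0.4²/2)·0.75] / 0.3464 = [0.2231 + 0.1268] / 0.3464 = 1.0101 ⇒ 1.01
d₂ = d₁ − σ√T = 1.0101 − 0.3464 = 0.6636 ⇒ 0.66
e^(−rT) = e^(−0.089·0.75) = 0.9354
N(−d₂) = N(-0.66) = 0.2546;  N(−d₁) = N(-1.01) = 0.1562
P = 80·0.9354·0.2546 − 100·0.1562 = 19.0522 − 15.6200 = 3.4322

$3.43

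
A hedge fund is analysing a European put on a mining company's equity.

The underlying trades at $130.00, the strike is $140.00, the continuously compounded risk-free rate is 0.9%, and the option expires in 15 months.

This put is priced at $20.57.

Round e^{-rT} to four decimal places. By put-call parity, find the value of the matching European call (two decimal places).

$12.14

exp(−rT) = exp(−0.009·1.25) = 0.9888
Put-call parity: C − P = S − K·e^(−rT) = 130 − 140·0.9888 = 130 − 138.4320 = -8.4320
C = P + (C − P) = 20.57 + (-8.4320) = 12.1380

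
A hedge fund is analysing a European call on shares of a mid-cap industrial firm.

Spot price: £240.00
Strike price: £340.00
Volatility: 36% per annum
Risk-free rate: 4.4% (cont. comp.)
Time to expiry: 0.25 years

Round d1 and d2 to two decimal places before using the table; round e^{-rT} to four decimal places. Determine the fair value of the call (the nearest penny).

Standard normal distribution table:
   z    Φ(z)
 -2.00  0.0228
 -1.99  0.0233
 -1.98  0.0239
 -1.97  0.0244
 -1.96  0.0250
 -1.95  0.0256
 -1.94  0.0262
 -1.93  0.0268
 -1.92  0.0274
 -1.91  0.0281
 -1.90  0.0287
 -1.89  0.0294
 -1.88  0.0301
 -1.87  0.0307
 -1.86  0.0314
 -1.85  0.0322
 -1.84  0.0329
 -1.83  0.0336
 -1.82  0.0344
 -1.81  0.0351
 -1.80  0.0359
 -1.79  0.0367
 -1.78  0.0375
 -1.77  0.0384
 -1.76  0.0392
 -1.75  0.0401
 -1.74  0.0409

£0.59

T = 0.25;  σ√T = 0.1800
d₁ = [ln(240/340) + (0.044 + 0.36²/2)·0.25] / 0.1800 = [-0.3483 + 0.0272] / 0.1800 = -1.7839 ≈ -1.78
d₂ = d₁ − σ√T = -1.7839 − 0.1800 = -1.9639 ≈ -1.96
exp(−rT) = exp(−0.044·0.25) = 0.9891
N(d₁) = N(-1.78) = 0.0375;  N(d₂) = N(-1.96) = 0.0250
C = 240·0.0375 − 340·0.9891·0.0250 = 9.0000 − 8.4073 = 0.5927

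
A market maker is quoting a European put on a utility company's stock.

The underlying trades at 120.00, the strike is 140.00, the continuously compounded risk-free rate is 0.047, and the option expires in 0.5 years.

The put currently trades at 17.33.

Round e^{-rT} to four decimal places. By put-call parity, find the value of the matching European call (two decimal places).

e^(−rT) = e^(−0.047·0.5) = 0.9768
Put-call parity: C − P = S − K·e^(−rT) = 120 − 140·0.9768 = 120 − 136.7520 = -16.7520
C = P + (C − P) = 17.33 + (-16.7520) = 0.5780

0.58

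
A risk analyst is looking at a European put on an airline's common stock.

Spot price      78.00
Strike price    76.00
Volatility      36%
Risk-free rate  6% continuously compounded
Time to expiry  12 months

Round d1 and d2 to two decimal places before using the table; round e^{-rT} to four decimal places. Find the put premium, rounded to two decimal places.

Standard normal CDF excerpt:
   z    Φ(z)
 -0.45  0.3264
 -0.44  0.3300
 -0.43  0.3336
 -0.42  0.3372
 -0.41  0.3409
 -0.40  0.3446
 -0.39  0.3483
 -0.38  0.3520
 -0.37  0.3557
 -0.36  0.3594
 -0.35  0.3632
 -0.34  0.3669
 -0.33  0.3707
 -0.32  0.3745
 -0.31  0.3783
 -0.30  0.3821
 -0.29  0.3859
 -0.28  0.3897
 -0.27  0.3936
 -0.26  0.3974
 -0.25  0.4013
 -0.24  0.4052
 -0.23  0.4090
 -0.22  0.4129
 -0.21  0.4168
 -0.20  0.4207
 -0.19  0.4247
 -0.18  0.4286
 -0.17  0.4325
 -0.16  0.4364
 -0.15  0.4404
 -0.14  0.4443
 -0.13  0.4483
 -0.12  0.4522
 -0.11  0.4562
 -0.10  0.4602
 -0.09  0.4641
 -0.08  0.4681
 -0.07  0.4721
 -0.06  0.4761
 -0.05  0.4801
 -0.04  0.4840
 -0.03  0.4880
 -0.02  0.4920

7.78

σ√T = 0.36·√1 = 0.3600
d₁ = [ln(78/76) + (0.06 + 0.36²/2)·1] / 0.3600 = [0.0260 + 0.1248] / 0.3600 = 0.4188 → 0.42
d₂ = d₁ − σ√T = 0.4188 − 0.3600 = 0.0588 → 0.06
e^(−rT) = e^(−0.06·1) = 0.9418
P = 76·0.9418·N(-0.06) − 78·N(-0.42) = 76·0.9418·0.4761 − 78·0.3372 = 34.0777 − 26.3016 = 7.7761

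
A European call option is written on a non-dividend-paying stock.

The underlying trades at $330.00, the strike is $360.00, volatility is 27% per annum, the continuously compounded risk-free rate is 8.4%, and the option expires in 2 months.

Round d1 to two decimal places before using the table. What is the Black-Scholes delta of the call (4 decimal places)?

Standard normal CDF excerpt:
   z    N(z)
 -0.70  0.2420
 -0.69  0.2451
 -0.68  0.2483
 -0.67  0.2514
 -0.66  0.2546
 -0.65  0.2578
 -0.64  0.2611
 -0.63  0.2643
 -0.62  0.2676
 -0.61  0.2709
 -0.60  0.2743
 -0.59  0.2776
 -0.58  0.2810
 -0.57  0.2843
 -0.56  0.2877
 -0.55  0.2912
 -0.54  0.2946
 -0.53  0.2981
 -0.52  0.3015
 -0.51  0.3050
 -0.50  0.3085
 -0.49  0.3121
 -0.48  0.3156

T = 0.1667;  σ√T = 0.1102
d₁ = [ln(330/360) + (0.084 + 0.27²/2)·0.1667] / 0.1102 = [-0.0870 + 0.0201] / 0.1102 = -0.6073 → -0.61
N(d₁) = N(-0.61) = 0.2709
Δ_call = N(d₁) = 0.2709

0.2709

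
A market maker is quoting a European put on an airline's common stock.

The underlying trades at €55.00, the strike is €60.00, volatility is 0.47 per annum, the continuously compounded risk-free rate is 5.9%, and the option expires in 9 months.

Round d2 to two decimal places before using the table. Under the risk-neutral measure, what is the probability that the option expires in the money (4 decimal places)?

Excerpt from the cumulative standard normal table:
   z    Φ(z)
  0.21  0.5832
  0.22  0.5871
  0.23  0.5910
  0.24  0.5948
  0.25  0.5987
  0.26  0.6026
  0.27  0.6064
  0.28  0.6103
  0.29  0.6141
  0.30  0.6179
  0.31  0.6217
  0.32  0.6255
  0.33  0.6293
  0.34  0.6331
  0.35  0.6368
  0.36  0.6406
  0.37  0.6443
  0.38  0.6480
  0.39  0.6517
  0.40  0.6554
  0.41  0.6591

σ√T = 0.47 × 0.8660 = 0.4070
d₁ = [ln(55/60) + (0.059 + 0.47²/2)·0.75] / 0.4070 = [-0.0870 + 0.1271] / 0.4070 = 0.0985 → 0.10
d₂ = d₁ − σ√T = 0.0985 − 0.4070 = -0.3086 → -0.31
Pr(exercise) under Q = N(−d₂) = N(0.31) = 0.6217

0.6217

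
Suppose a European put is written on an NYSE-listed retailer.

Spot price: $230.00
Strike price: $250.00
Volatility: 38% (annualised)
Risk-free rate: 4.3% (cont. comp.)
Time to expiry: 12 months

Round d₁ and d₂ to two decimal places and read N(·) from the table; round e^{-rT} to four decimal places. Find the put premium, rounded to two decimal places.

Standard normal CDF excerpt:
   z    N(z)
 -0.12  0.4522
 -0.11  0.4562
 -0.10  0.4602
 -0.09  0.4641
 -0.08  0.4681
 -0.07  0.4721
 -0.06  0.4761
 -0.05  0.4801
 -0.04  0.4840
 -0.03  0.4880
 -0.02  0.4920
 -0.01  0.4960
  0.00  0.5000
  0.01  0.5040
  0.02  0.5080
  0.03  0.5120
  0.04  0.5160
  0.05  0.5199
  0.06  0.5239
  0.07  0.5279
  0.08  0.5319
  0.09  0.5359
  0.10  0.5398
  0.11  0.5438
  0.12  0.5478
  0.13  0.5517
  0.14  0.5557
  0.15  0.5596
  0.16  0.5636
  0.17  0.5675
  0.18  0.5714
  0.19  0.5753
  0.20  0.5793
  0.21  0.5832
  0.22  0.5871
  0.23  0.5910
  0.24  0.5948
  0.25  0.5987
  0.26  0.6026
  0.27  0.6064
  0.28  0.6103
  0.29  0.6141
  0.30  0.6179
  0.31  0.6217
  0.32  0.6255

σ√T = 0.38 × 1.0000 = 0.3800
d₁ = [ln(230/250) + (0.043 + ½·0.38²)·1] / (σ√T) = (-0.0834 + 0.1152) / 0.3800 = 0.0837 → 0.08
d₂ = 0.0837 − 0.3800 = -0.2963 → -0.30
e^(−rT) = e^(−0.043·1) = 0.9579
P = 250·0.9579·N(0.30) − 230·N(-0.08) = 250·0.9579·0.6179 − 230·0.4681 = 147.9716 − 107.6630 = 40.3086

$40.31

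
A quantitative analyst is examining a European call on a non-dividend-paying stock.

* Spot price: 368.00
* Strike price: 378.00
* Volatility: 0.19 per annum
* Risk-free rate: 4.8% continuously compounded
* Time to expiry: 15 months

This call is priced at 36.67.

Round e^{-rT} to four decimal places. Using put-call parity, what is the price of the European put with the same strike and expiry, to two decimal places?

e^(−rT) = e^(−0.048·1.25) = 0.9418
Put-call parity: C − P = S − K·e^(−rT) = 368 − 378·0.9418 = 368 − 356.0004 = 11.9996
P = C − (C − P) = 36.67 − (11.9996) = 24.6704

24.67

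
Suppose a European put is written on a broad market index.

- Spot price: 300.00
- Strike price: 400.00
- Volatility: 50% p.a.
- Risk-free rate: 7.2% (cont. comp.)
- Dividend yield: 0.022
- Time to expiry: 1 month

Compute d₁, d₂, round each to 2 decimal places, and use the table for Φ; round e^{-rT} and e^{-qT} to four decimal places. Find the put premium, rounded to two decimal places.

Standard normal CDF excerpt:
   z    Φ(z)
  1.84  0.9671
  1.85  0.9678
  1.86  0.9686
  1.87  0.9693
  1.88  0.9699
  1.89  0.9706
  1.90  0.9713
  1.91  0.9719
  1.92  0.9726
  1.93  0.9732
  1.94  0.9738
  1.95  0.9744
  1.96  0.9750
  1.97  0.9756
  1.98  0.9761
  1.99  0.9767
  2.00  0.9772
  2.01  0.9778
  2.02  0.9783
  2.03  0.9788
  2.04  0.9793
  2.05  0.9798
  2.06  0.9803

98.71

T = 0.08333;  σ√T = 0.1443
ln(S/K) + (r − q + σ²/2)T = ln(300/400) + (0.072 − 0.022 + 0.5²/2)·0.08333 = -0.2877 + 0.0146 = -0.2731
d₁ = -0.2731 / 0.1443 = -1.8921 which rounds to -1.89
d₂ = d₁ − σ√T = -1.8921 − 0.1443 = -2.0364 which rounds to -2.04
exp(−qT) = exp(−0.022·0.08333) = 0.9982;  exp(−rT) = exp(−0.072·0.08333) = 0.9940
N(−d₂) = N(2.04) = 0.9793;  N(−d₁) = N(1.89) = 0.9706
P = 400·0.9940·0.9793 − 300·0.9982·0.9706 = 389.3697 − 290.6559 = 98.7138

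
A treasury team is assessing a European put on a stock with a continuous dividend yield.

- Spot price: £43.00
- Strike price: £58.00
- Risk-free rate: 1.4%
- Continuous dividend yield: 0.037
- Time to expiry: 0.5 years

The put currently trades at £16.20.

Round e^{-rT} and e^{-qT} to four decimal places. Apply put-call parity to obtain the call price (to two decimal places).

£0.82

exp(−qT) = exp(−0.037·0.5) = 0.9817;  exp(−rT) = exp(−0.014·0.5) = 0.9930
Put-call parity: C − P = S·e^(−qT) − K·e^(−rT) = 43·0.9817 − 58·0.9930 = 42.2131 − 57.5940 = -15.3809
C = P + (C − P) = 16.20 + (-15.3809) = 0.8191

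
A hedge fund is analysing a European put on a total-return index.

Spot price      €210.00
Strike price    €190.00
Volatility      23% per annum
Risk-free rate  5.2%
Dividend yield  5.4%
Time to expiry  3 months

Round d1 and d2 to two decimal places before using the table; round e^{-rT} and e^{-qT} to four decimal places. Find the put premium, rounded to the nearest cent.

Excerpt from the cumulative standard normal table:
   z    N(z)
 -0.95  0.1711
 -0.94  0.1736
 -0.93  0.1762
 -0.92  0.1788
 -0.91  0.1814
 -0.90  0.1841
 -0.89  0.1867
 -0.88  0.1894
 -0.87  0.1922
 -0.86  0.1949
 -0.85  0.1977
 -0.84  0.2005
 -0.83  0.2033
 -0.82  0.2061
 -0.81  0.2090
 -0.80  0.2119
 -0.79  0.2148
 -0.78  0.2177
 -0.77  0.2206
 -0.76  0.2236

€2.15

σ√T = 0.23 × 0.5000 = 0.1150
d₁ = [ln(210/190) + (0.052 − 0.054 + 0.23²/2)·0.25] / 0.1150 = [0.1001 + 0.0061] / 0.1150 = 0.9234 → 0.92
d₂ = d₁ − σ√T = 0.9234 − 0.1150 = 0.8084 → 0.81
e^(−qT) = e^(−0.054·0.25) = 0.9866;  e^(−rT) = e^(−0.052·0.25) = 0.9871
P = 190·0.9871·N(-0.81) − 210·0.9866·N(-0.92) = 190·0.9871·0.2090 − 210·0.9866·0.1788 = 39.1977 − 37.0449 = 2.1529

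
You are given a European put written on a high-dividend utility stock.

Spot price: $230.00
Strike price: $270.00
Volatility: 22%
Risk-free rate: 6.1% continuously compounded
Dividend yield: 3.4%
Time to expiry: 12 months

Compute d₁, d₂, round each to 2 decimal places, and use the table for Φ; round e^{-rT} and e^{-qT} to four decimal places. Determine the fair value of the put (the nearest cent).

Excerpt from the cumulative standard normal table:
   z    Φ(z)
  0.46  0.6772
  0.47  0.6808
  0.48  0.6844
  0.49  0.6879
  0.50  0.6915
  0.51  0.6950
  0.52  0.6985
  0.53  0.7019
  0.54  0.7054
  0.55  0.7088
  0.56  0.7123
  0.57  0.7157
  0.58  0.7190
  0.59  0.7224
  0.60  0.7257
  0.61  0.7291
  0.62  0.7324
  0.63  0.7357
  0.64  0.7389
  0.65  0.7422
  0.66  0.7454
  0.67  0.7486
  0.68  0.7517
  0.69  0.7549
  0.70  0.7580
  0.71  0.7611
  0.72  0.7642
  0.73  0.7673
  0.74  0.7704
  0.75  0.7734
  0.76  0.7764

T = 1;  σ√T = 0.2200
ln(S/K) + (r − q + σ²/2)T = ln(230/270) + (0.061 − 0.034 + 0.22²/2)·1 = -0.1603 + 0.0512 = -0.1091
d₁ = -0.1091 / 0.2200 = -0.4961 ≈ -0.50
d₂ = d₁ − σ√T = -0.4961 − 0.2200 = -0.7161 ≈ -0.72
e^(−qT) = e^(−0.034·1) = 0.9666;  e^(−rT) = e^(−0.061·1) = 0.9408
N(−d₂) = N(0.72) = 0.7642;  N(−d₁) = N(0.50) = 0.6915
P = 270·0.9408·0.7642 − 230·0.9666·0.6915 = 194.1190 − 153.7329 = 40.3861

$40.39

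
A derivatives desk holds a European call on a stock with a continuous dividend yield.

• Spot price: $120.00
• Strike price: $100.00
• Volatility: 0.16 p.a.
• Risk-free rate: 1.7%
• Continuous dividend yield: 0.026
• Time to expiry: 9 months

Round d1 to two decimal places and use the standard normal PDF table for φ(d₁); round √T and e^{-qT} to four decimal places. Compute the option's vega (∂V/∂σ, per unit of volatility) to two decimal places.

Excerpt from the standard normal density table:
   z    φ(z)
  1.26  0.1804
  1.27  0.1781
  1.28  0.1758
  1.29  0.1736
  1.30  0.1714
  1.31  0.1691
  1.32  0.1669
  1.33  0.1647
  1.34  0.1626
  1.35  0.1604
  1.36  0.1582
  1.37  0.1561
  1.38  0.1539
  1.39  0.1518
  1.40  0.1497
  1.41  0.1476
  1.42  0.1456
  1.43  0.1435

σ√T = 0.16 × 0.8660 = 0.1386
ln(S/K) + (r − q + σ²/2)T = ln(120/100) + (0.017 − 0.026 + 0.16²/2)·0.75 = 0.1823 + 0.0029 = 0.1852
d₁ = 0.1852 / 0.1386 = 1.3364 ≈ 1.34
√T = √0.75 = 0.8660
φ(d₁) = φ(1.34) = 0.1626
exp(−qT) = exp(−0.026·0.75) = 0.9807
vega = S·exp(−qT)·φ(d₁)·√T = 120·0.9807·0.1626·0.8660 = 16.5713

16.57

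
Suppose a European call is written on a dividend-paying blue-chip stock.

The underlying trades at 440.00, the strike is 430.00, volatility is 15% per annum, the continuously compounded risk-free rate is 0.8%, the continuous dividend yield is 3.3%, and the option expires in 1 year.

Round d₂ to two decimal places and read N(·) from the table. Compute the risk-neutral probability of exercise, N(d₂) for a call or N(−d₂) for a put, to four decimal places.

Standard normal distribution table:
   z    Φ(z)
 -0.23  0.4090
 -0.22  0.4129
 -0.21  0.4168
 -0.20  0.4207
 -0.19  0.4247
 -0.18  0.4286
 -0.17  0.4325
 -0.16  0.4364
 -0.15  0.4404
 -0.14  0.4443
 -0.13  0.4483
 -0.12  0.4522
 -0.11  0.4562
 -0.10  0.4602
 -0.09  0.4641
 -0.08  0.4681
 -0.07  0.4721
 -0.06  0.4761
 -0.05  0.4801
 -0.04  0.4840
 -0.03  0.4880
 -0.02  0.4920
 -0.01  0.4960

σ√T = 0.15 × 1.0000 = 0.1500
d₁ = [ln(440/430) + (0.008 − 0.033 + 0.15²/2)·1] / 0.1500 = [0.0230 − 0.0138] / 0.1500 = 0.0616 ⇒ 0.06
d₂ = d₁ − σ√T = 0.0616 − 0.1500 = -0.0884 ⇒ -0.09
Pr(exercise) under Q = N(d₂) = 0.4641

0.4641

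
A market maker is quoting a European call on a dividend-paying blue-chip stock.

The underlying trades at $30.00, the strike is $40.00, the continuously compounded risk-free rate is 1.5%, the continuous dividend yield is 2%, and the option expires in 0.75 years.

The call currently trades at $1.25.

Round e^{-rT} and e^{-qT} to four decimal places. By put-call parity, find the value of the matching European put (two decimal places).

$11.25

e^(−qT) = e^(−0.02·0.75) = 0.9851;  e^(−rT) = e^(−0.015·0.75) = 0.9888
Put-call parity: C − P = S·e^(−qT) − K·e^(−rT) = 30·0.9851 − 40·0.9888 = 29.5530 − 39.5520 = -9.9990
P = C − (C − P) = 1.25 − (-9.9990) = 11.2490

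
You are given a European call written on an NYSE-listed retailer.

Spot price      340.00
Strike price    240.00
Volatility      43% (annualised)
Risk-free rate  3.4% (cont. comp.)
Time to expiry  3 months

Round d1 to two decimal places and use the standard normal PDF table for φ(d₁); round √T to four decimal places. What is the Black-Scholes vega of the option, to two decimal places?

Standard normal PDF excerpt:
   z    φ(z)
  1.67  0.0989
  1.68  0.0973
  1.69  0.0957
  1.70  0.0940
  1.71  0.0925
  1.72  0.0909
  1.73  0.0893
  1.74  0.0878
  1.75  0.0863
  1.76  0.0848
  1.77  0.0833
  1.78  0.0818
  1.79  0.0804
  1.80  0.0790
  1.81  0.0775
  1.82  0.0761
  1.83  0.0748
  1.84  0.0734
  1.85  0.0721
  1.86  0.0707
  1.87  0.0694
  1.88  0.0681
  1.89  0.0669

14.16

σ√T = 0.43 × 0.5000 = 0.2150
d₁ = [ln(340/240) + (0.034 + 0.43²/2)·0.25] / 0.2150 = [0.3483 + 0.0316] / 0.2150 = 1.7671 → 1.77
√T = √0.25 = 0.5000
φ(d₁) = φ(1.77) = 0.0833
vega = S·φ(d₁)·√T = 340·0.0833·0.5000 = 14.1610
(The put has the same vega.)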